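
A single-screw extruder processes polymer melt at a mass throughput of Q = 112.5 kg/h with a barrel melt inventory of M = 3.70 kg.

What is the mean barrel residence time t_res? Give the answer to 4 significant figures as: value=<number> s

Q_s = Q / 3600 = 112.5 / 3600 = 0.03125 kg/s
t_res = M / Q_s = 3.70 / 0.03125 = 118.4 s

value=118.4 s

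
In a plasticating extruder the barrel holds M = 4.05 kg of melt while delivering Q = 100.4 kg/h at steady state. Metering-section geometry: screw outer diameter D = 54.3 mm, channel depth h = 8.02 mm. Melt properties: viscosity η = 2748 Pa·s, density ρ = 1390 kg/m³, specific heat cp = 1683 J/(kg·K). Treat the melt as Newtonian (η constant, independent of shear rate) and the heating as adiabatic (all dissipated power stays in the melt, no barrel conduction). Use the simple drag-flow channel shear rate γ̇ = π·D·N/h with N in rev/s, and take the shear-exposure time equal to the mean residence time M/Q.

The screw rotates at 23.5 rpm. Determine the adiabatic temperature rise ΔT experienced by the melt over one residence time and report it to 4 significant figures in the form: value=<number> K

value=11.84 K

Q_s = Q / 3600 = 100.4 / 3600 = 0.0278889 kg/s
t_res = M / Q_s = 4.05 / 0.0278889 = 145.219 s
Convert to SI: D = 0.0543 m, h = 0.00802 m, N = 23.5/60 = 0.391667 rev/s
γ̇ = π D N / h = (π)(0.0543)(0.391667) / 0.00802 = 8.3309 s⁻¹
ΔT = η·γ̇²·t_res/(ρ·cp) = [2748 × 8.3309² × 145.219] / [1390 × 1683] = 11.8393 K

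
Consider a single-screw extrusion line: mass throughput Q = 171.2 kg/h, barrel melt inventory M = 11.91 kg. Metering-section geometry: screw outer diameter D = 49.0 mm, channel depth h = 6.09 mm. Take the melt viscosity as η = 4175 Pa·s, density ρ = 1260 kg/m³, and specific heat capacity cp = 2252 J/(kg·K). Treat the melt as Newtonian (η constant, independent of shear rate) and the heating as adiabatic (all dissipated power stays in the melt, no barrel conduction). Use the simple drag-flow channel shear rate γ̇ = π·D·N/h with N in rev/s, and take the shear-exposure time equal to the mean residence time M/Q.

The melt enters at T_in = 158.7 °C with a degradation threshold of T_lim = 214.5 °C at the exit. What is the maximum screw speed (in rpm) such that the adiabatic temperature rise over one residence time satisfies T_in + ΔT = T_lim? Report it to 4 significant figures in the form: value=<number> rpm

Throughput in SI: Q_s = 171.2 kg/h ÷ 3600 s/h = 0.0475556 kg/s
t_res = M / Q_s = 11.91 / 0.0475556 = 250.444 s
Convert to metres: D = 0.049 m, h = 0.00609 m
Allowable rise: ΔT_a = T_lim − T_in = 214.5 − 158.7 = 55.8 K
Invert ΔT = ηγ̇²t_res/(ρcp) for γ̇: γ̇_max² = ΔT_a ρ cp / (η t_res) = 55.8·1260·2252 / (4175·250.444) = 151.428 s⁻²
γ̇_max = sqrt(151.428) = 12.3056 s⁻¹
N_max = γ̇_max·h / (π·D) = 12.3056 · 0.00609 / (π · 0.049) = 0.486827 rev/s = 29.2096 rpm

value=29.21 rpm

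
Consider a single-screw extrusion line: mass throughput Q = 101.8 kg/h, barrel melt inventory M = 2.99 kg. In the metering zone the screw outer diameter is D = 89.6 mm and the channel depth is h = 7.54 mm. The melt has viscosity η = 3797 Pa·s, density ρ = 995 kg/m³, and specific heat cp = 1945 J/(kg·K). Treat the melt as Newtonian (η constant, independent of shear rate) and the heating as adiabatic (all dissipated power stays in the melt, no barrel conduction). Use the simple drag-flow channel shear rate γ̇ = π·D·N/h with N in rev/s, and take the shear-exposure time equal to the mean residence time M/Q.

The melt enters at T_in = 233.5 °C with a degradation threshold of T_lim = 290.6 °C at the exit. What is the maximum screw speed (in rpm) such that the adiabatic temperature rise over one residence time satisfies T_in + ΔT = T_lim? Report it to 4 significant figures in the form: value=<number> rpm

value=26.66 rpm

Throughput in SI: Q_s = 101.8 kg/h ÷ 3600 s/h = 0.0282778 kg/s
t_res = M / Q_s = 2.99 / 0.0282778 = 105.737 s
D = 89.6 mm = 0.0896 m;  h = 7.54 mm = 0.00754 m
Allowable rise: ΔT_a = T_lim − T_in = 290.6 − 233.5 = 57.1 K
γ̇_max² = ΔT_a·ρ·cp / (η·t_res) = [57.1 × 995 × 1945] / [3797 × 105.737] = 275.24 s⁻²
γ̇_max = √275.24 = 16.5904 s⁻¹
N_max = γ̇_max·h / (π·D) = 16.5904 · 0.00754 / (π · 0.0896) = 0.444395 rev/s = 26.6637 rpm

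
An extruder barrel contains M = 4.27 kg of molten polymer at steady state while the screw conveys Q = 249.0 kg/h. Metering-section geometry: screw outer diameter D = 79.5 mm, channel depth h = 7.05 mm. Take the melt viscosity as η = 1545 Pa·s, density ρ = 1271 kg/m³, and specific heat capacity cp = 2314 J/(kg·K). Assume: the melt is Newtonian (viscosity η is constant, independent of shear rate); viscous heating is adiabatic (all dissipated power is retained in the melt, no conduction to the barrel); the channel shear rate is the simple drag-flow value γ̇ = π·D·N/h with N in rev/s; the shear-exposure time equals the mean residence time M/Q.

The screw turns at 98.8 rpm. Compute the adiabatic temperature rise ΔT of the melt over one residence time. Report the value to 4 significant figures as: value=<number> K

Throughput in SI: Q_s = 249.0 kg/h ÷ 3600 s/h = 0.0691667 kg/s
t_res = M / Q_s = 4.27 / 0.0691667 = 61.7349 s
D = 79.5 mm = 0.0795 m;  h = 7.05 mm = 0.00705 m;  N = 98.8 rpm / 60 = 1.64667 rev/s
Shear rate: γ̇ = πDN/h = π·0.0795·1.64667/0.00705 = 58.3356 s⁻¹
Adiabatic rise: ΔT = η γ̇² t_res / (ρ cp) = 1545·(58.3356)²·61.7349 / (1271·2314) = 110.362 K

value=110.4 K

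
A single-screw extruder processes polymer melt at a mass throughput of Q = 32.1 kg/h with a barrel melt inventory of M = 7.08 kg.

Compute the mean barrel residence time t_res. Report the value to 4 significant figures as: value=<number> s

value=794.0 s

Q_s = Q / 3600 = 32.1 / 3600 = 0.00891667 kg/s
t_res = M / Q_s = 7.08 / 0.00891667 = 794.019 s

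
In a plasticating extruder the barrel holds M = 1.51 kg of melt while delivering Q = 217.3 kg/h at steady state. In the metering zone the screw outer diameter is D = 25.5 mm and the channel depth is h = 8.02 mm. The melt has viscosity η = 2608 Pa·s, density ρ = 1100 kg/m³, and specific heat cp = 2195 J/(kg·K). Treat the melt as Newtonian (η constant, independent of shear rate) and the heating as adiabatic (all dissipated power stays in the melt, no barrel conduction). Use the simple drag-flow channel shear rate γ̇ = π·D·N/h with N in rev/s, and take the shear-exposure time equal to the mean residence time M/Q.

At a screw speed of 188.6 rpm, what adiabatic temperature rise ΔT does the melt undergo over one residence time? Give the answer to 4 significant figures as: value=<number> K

Convert throughput: Q = 217.3 kg/h = 217.3/3600 = 0.0603611 kg/s
t_res = M / Q_s = 1.51 ÷ 0.0603611 = 25.0161 s
D = 25.5 mm = 0.0255 m;  h = 8.02 mm = 0.00802 m;  N = 188.6 rpm / 60 = 3.14333 rev/s
Shear rate: γ̇ = πDN/h = π·0.0255·3.14333/0.00802 = 31.3983 s⁻¹
Adiabatic rise: ΔT = η γ̇² t_res / (ρ cp) = 2608·(31.3983)²·25.0161 / (1100·2195) = 26.6387 K

value=26.64 K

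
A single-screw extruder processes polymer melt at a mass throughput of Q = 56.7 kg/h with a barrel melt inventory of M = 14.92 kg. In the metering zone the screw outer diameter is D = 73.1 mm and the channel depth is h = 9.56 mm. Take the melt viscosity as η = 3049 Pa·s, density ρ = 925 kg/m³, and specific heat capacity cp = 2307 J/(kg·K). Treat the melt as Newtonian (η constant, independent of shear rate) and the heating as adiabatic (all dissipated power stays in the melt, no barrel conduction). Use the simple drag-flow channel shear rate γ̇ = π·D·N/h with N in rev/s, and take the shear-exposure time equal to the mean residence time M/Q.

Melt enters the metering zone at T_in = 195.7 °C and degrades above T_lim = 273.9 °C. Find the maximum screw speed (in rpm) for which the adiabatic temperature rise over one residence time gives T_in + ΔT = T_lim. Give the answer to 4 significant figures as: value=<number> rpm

value=18.99 rpm

Q_s = Q / 3600 = 56.7 / 3600 = 0.01575 kg/s
t_res = M / Q_s = 14.92 / 0.01575 = 947.302 s
Geometry in SI: D = 73.1 mm → 0.0731 m, h = 9.56 mm → 0.00956 m
ΔT_a = T_lim − T_in = 273.9 − 195.7 = 78.2 K
Invert ΔT = ηγ̇²t_res/(ρcp) for γ̇: γ̇_max² = ΔT_a ρ cp / (η t_res) = 78.2·925·2307 / (3049·947.302) = 57.7764 s⁻²
Take the square root: γ̇_max = √(57.7764) = 7.60108 s⁻¹
N_max = γ̇_max h / (πD) = 7.60108·0.00956/(π·0.0731) = 0.316421 rev/s → ×60 = 18.9853 rpm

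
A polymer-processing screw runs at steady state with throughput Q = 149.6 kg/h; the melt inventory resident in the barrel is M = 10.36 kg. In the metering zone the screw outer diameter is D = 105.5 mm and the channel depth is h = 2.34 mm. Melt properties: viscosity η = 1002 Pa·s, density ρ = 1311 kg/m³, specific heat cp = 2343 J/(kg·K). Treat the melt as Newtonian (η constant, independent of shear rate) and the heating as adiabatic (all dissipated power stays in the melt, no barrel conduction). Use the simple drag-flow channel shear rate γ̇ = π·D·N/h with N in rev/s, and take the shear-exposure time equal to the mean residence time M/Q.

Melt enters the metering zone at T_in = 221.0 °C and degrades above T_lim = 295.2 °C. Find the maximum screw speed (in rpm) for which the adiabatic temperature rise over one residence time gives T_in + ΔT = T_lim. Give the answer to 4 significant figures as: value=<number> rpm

value=12.80 rpm

Q_s = Q / 3600 = 149.6 / 3600 = 0.0415556 kg/s
t_res = M / Q_s = 10.36 / 0.0415556 = 249.305 s
Convert to metres: D = 0.1055 m, h = 0.00234 m
ΔT_a = T_lim − T_in = 295.2 °C − 221.0 °C = 74.2 K
γ̇_max² = ΔT_a·ρ·cp / (η·t_res) = [74.2 × 1311 × 2343] / [1002 × 249.305] = 912.39 s⁻²
γ̇_max = sqrt(912.39) = 30.2058 s⁻¹
Solve γ̇ = πDN/h for N: N_max = γ̇_max·h/(π·D) = 30.2058 × 0.00234 / (π × 0.1055) = 0.213257 rev/s = 12.7954 rpm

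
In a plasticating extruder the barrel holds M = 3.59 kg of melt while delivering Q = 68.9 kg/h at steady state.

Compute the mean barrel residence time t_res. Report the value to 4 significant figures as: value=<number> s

value=187.6 s

Throughput in SI: Q_s = 68.9 kg/h ÷ 3600 s/h = 0.0191389 kg/s
Mean residence time: t_res = M/Q_s = 3.59 kg / 0.0191389 kg/s = 187.576 s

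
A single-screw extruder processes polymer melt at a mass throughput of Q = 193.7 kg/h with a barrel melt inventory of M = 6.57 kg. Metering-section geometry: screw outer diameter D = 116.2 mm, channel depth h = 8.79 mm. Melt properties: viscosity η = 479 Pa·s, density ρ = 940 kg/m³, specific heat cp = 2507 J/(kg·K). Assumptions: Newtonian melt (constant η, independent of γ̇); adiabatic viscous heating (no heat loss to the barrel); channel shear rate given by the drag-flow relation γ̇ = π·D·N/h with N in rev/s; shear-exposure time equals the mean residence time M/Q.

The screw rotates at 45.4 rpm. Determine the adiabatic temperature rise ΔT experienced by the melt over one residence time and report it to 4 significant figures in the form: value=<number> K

value=24.51 K

Q_s = Q / 3600 = 193.7 / 3600 = 0.0538056 kg/s
t_res = M / Q_s = 6.57 ÷ 0.0538056 = 122.106 s
D = 116.2 mm = 0.1162 m;  h = 8.79 mm = 0.00879 m;  N = 45.4 rpm / 60 = 0.756667 rev/s
γ̇ = π D N / h = (π)(0.1162)(0.756667) / 0.00879 = 31.4247 s⁻¹
Adiabatic rise: ΔT = η γ̇² t_res / (ρ cp) = 479·(31.4247)²·122.106 / (940·2507) = 24.5095 K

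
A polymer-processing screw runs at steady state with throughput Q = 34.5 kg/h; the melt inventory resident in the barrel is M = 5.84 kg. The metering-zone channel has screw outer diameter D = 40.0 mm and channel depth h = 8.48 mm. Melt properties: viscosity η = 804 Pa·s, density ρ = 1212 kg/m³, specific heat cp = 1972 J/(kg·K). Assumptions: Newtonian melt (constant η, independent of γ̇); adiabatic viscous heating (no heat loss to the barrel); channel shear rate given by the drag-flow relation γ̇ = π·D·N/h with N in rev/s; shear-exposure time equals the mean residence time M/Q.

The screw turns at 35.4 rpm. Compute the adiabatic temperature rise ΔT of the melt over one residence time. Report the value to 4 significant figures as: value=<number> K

value=15.67 K

Q_s = Q / 3600 = 34.5 / 3600 = 0.00958333 kg/s
t_res = M / Q_s = 5.84 / 0.00958333 = 609.391 s
Convert to SI: D = 0.04 m, h = 0.00848 m, N = 35.4/60 = 0.59 rev/s
γ̇ = π·D·N / h = π · 0.04 · 0.59 / 0.00848 = 8.74311 s⁻¹
ΔT = η·γ̇²·t_res / (ρ·cp) = 804 · (8.74311)² · 609.391 / (1212 · 1972) = 15.6702 K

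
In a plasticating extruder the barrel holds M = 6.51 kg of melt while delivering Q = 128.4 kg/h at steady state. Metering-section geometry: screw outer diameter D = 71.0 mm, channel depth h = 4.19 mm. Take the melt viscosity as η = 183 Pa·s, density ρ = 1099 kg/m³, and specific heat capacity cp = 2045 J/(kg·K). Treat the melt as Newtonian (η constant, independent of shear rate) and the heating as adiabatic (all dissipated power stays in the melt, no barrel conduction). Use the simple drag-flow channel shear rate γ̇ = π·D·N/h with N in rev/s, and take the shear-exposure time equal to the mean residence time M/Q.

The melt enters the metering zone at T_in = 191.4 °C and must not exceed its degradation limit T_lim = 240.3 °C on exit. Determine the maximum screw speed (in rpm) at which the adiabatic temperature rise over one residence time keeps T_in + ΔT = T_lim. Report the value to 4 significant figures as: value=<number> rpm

value=64.65 rpm

Throughput in SI: Q_s = 128.4 kg/h ÷ 3600 s/h = 0.0356667 kg/s
t_res = M / Q_s = 6.51 ÷ 0.0356667 = 182.523 s
D = 71.0 mm = 0.071 m;  h = 4.19 mm = 0.00419 m
ΔT_a = T_lim − T_in = 240.3 °C − 191.4 °C = 48.9 K
γ̇_max² = ΔT_a·ρ·cp / (η·t_res) = [48.9 × 1099 × 2045] / [183 × 182.523] = 3290.26 s⁻²
Take the square root: γ̇_max = √(3290.26) = 57.3608 s⁻¹
N_max = γ̇_max·h / (π·D) = 57.3608 · 0.00419 / (π · 0.071) = 1.07751 rev/s = 64.6505 rpm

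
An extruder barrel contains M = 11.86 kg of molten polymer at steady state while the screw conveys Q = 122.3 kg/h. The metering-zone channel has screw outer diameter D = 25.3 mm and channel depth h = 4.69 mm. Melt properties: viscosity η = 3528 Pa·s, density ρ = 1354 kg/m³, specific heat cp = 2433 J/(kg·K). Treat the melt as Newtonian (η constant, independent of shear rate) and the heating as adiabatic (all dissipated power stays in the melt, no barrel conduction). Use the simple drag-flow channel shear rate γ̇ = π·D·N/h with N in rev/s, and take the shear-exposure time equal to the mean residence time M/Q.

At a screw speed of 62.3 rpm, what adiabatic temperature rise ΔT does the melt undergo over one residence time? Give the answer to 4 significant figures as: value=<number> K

value=115.8 K

Throughput in SI: Q_s = 122.3 kg/h ÷ 3600 s/h = 0.0339722 kg/s
t_res = M / Q_s = 11.86 / 0.0339722 = 349.109 s
Convert to SI: D = 0.0253 m, h = 0.00469 m, N = 62.3/60 = 1.03833 rev/s
γ̇ = π·D·N / h = π · 0.0253 · 1.03833 / 0.00469 = 17.5968 s⁻¹
Adiabatic rise: ΔT = η γ̇² t_res / (ρ cp) = 3528·(17.5968)²·349.109 / (1354·2433) = 115.77 K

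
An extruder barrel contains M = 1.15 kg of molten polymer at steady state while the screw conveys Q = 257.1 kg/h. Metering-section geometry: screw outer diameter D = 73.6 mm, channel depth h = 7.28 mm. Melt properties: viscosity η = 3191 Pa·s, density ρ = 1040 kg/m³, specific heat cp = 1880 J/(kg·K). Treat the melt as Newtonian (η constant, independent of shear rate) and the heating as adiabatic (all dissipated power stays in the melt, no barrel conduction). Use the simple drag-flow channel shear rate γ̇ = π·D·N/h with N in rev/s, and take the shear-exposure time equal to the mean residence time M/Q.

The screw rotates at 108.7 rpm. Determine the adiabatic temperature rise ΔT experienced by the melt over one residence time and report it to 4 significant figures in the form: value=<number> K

Convert throughput: Q = 257.1 kg/h = 257.1/3600 = 0.0714167 kg/s
t_res = M / Q_s = 1.15 ÷ 0.0714167 = 16.1027 s
Convert to SI: D = 0.0736 m, h = 0.00728 m, N = 108.7/60 = 1.81167 rev/s
γ̇ = π·D·N / h = π · 0.0736 · 1.81167 / 0.00728 = 57.5406 s⁻¹
ΔT = η·γ̇²·t_res / (ρ·cp) = 3191 · (57.5406)² · 16.1027 / (1040 · 1880) = 87.0128 K

value=87.01 K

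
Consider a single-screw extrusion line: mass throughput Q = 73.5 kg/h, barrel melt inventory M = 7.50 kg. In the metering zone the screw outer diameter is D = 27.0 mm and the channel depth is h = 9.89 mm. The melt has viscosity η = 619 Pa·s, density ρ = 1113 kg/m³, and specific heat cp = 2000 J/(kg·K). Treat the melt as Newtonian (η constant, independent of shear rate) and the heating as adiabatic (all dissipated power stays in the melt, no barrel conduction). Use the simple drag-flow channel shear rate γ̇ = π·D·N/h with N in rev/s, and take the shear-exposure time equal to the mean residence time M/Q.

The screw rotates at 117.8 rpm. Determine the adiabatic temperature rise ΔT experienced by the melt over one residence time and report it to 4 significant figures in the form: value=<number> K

Convert throughput: Q = 73.5 kg/h = 73.5/3600 = 0.0204167 kg/s
Mean residence time: t_res = M/Q_s = 7.50 kg / 0.0204167 kg/s = 367.347 s
D = 27.0 mm = 0.027 m;  h = 9.89 mm = 0.00989 m;  N = 117.8 rpm / 60 = 1.96333 rev/s
Shear rate: γ̇ = πDN/h = π·0.027·1.96333/0.00989 = 16.8388 s⁻¹
Adiabatic rise: ΔT = η γ̇² t_res / (ρ cp) = 619·(16.8388)²·367.347 / (1113·2000) = 28.9644 K

value=28.96 K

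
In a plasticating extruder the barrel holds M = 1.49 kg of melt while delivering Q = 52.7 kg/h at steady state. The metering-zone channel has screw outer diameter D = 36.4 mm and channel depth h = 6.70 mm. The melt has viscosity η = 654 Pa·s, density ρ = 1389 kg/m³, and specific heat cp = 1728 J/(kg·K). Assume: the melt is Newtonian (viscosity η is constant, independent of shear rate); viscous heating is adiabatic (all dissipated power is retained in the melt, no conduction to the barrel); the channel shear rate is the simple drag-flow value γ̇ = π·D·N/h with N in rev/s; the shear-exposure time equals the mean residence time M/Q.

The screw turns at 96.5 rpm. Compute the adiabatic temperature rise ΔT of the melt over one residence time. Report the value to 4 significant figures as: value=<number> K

Throughput in SI: Q_s = 52.7 kg/h ÷ 3600 s/h = 0.0146389 kg/s
t_res = M / Q_s = 1.49 / 0.0146389 = 101.784 s
Geometry in metres: D = 36.4 mm → 0.0364 m, h = 6.70 mm → 0.0067 m; screw speed N = 96.5 rpm = 1.60833 rev/s
γ̇ = π D N / h = (π)(0.0364)(1.60833) / 0.0067 = 27.4506 s⁻¹
ΔT = η·γ̇²·t_res/(ρ·cp) = [654 × 27.4506² × 101.784] / [1389 × 1728] = 20.8985 K

value=20.90 K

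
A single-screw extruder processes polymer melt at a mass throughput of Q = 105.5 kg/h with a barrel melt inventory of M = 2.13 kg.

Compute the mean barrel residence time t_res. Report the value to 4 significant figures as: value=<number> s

value=72.68 s

Throughput in SI: Q_s = 105.5 kg/h ÷ 3600 s/h = 0.0293056 kg/s
Mean residence time: t_res = M/Q_s = 2.13 kg / 0.0293056 kg/s = 72.6825 s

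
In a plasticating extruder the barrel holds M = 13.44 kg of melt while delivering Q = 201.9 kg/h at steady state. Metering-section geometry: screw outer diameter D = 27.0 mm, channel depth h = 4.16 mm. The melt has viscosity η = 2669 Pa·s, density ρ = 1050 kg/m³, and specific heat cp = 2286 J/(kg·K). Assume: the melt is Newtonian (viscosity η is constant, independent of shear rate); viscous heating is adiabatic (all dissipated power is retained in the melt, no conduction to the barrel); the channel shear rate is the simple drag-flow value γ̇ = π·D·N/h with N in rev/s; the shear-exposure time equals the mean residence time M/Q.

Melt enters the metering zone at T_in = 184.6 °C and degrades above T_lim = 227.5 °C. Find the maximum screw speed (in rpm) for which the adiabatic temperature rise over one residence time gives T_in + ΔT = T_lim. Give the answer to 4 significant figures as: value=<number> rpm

Convert throughput: Q = 201.9 kg/h = 201.9/3600 = 0.0560833 kg/s
Mean residence time: t_res = M/Q_s = 13.44 kg / 0.0560833 kg/s = 239.643 s
Convert to metres: D = 0.027 m, h = 0.00416 m
ΔT_a = T_lim − T_in = 227.5 − 184.6 = 42.9 K
Invert ΔT = ηγ̇²t_res/(ρcp) for γ̇: γ̇_max² = ΔT_a ρ cp / (η t_res) = 42.9·1050·2286 / (2669·239.643) = 160.994 s⁻²
Take the square root: γ̇_max = √(160.994) = 12.6883 s⁻¹
N_max = γ̇_max h / (πD) = 12.6883·0.00416/(π·0.027) = 0.622277 rev/s → ×60 = 37.3366 rpm

value=37.34 rpm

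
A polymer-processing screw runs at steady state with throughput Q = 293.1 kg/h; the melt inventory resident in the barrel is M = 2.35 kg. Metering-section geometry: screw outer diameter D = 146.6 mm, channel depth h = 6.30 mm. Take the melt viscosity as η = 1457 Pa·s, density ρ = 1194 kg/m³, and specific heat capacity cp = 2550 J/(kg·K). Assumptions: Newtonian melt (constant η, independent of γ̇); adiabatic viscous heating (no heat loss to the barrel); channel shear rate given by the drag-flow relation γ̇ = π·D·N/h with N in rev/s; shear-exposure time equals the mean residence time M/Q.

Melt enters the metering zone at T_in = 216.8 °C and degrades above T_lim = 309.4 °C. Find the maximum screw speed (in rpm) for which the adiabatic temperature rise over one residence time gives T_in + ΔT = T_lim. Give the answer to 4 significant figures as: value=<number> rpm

Throughput in SI: Q_s = 293.1 kg/h ÷ 3600 s/h = 0.0814167 kg/s
Mean residence time: t_res = M/Q_s = 2.35 kg / 0.0814167 kg/s = 28.8639 s
Geometry in SI: D = 146.6 mm → 0.1466 m, h = 6.30 mm → 0.0063 m
ΔT_a = T_lim − T_in = 309.4 − 216.8 = 92.6 K
Invert ΔT = ηγ̇²t_res/(ρcp) for γ̇: γ̇_max² = ΔT_a ρ cp / (η t_res) = 92.6·1194·2550 / (1457·28.8639) = 6704.11 s⁻²
γ̇_max = √6704.11 = 81.8787 s⁻¹
N_max = γ̇_max h / (πD) = 81.8787·0.0063/(π·0.1466) = 1.12002 rev/s → ×60 = 67.2015 rpm

value=67.20 rpm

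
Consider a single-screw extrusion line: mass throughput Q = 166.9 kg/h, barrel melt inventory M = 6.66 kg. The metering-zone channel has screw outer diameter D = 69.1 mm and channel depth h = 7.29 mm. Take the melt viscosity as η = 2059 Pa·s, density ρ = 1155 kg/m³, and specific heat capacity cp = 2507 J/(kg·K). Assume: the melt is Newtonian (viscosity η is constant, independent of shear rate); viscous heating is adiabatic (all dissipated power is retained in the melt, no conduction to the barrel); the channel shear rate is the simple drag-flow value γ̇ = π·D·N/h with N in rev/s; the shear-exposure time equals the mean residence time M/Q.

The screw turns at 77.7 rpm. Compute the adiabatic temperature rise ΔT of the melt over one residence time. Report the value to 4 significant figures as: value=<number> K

Q_s = Q / 3600 = 166.9 / 3600 = 0.0463611 kg/s
Mean residence time: t_res = M/Q_s = 6.66 kg / 0.0463611 kg/s = 143.655 s
Geometry in metres: D = 69.1 mm → 0.0691 m, h = 7.29 mm → 0.00729 m; screw speed N = 77.7 rpm = 1.295 rev/s
γ̇ = π·D·N / h = π · 0.0691 · 1.295 / 0.00729 = 38.5629 s⁻¹
ΔT = η·γ̇²·t_res/(ρ·cp) = [2059 × 38.5629² × 143.655] / [1155 × 2507] = 151.908 K

value=151.9 K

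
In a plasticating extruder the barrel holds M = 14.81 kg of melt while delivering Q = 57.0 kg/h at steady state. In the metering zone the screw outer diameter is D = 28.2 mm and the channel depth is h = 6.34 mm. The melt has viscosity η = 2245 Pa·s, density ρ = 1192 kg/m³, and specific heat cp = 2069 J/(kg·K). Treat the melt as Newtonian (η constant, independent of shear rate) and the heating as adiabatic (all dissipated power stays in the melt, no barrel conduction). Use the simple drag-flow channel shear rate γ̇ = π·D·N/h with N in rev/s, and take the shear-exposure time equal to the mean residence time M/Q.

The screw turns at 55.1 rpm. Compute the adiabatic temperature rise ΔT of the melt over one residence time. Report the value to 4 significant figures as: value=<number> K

Throughput in SI: Q_s = 57.0 kg/h ÷ 3600 s/h = 0.0158333 kg/s
t_res = M / Q_s = 14.81 ÷ 0.0158333 = 935.368 s
Convert to SI: D = 0.0282 m, h = 0.00634 m, N = 55.1/60 = 0.918333 rev/s
γ̇ = π D N / h = (π)(0.0282)(0.918333) / 0.00634 = 12.8325 s⁻¹
ΔT = η·γ̇²·t_res/(ρ·cp) = [2245 × 12.8325² × 935.368] / [1192 × 2069] = 140.211 K

value=140.2 K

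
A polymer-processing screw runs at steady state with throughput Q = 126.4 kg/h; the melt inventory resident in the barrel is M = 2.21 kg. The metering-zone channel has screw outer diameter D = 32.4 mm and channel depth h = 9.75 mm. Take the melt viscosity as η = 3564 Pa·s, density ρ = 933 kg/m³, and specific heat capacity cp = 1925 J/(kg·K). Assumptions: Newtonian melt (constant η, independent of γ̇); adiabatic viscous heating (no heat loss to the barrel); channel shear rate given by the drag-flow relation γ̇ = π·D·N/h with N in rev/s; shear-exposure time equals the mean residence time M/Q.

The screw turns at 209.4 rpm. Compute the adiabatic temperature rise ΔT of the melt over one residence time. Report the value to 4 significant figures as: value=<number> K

value=165.8 K

Convert throughput: Q = 126.4 kg/h = 126.4/3600 = 0.0351111 kg/s
t_res = M / Q_s = 2.21 ÷ 0.0351111 = 62.943 s
Geometry in metres: D = 32.4 mm → 0.0324 m, h = 9.75 mm → 0.00975 m; screw speed N = 209.4 rpm = 3.49 rev/s
γ̇ = π D N / h = (π)(0.0324)(3.49) / 0.00975 = 36.4347 s⁻¹
Adiabatic rise: ΔT = η γ̇² t_res / (ρ cp) = 3564·(36.4347)²·62.943 / (933·1925) = 165.808 K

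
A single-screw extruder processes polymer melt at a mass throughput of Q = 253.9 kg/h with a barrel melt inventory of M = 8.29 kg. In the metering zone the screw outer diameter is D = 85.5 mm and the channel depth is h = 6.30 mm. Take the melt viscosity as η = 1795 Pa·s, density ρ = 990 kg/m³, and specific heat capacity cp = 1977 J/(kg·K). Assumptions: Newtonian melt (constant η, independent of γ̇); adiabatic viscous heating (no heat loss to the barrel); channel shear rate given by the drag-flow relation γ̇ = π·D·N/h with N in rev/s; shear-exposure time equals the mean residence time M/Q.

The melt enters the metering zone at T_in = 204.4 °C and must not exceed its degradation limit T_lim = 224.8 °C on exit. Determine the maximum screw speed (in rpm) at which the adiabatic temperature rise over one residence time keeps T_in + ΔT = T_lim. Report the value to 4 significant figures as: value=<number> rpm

Convert throughput: Q = 253.9 kg/h = 253.9/3600 = 0.0705278 kg/s
t_res = M / Q_s = 8.29 / 0.0705278 = 117.542 s
Convert to metres: D = 0.0855 m, h = 0.0063 m
Allowable rise: ΔT_a = T_lim − T_in = 224.8 − 204.4 = 20.4 K
γ̇_max² = ΔT_a·ρ·cp / (η·t_res) = [20.4 × 990 × 1977] / [1795 × 117.542] = 189.24 s⁻²
γ̇_max = √189.24 = 13.7565 s⁻¹
N_max = γ̇_max h / (πD) = 13.7565·0.0063/(π·0.0855) = 0.32265 rev/s → ×60 = 19.359 rpm

value=19.36 rpm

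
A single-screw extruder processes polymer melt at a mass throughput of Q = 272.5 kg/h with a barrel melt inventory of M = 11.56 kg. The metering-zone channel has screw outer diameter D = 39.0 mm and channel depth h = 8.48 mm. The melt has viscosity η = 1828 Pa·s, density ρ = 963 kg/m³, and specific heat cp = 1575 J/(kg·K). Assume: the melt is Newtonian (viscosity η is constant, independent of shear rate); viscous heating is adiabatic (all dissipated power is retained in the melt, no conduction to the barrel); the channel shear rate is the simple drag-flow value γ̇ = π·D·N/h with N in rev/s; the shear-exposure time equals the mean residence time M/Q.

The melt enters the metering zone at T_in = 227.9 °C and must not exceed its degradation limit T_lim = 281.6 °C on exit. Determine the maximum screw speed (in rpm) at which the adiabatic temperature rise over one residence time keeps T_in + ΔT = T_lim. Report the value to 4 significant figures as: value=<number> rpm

value=70.93 rpm

Throughput in SI: Q_s = 272.5 kg/h ÷ 3600 s/h = 0.0756944 kg/s
t_res = M / Q_s = 11.56 / 0.0756944 = 152.719 s
D = 39.0 mm = 0.039 m;  h = 8.48 mm = 0.00848 m
Allowable rise: ΔT_a = T_lim − T_in = 281.6 − 227.9 = 53.7 K
γ̇_max² = ΔT_a·ρ·cp / (η·t_res) = [53.7 × 963 × 1575] / [1828 × 152.719] = 291.75 s⁻²
γ̇_max = sqrt(291.75) = 17.0807 s⁻¹
N_max = γ̇_max h / (πD) = 17.0807·0.00848/(π·0.039) = 1.18219 rev/s → ×60 = 70.9313 rpm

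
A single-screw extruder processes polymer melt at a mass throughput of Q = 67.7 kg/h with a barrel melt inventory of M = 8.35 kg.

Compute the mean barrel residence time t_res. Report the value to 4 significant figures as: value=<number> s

value=444.0 s

Convert throughput: Q = 67.7 kg/h = 67.7/3600 = 0.0188056 kg/s
Mean residence time: t_res = M/Q_s = 8.35 kg / 0.0188056 kg/s = 444.018 s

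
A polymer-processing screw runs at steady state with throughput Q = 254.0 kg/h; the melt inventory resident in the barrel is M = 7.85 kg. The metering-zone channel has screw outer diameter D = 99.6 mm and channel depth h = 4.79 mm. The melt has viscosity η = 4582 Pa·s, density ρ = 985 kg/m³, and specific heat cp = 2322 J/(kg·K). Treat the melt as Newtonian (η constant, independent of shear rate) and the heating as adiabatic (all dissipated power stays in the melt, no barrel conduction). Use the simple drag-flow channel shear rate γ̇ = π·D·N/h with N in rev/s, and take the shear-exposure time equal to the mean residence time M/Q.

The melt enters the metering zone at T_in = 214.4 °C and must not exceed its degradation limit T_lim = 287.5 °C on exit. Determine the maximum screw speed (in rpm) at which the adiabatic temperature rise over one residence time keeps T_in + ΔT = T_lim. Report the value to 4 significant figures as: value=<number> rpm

value=16.63 rpm

Q_s = Q / 3600 = 254.0 / 3600 = 0.0705556 kg/s
t_res = M / Q_s = 7.85 / 0.0705556 = 111.26 s
Geometry in SI: D = 99.6 mm → 0.0996 m, h = 4.79 mm → 0.00479 m
ΔT_a = T_lim − T_in = 287.5 − 214.4 = 73.1 K
γ̇_max² = ΔT_a·ρ·cp / (η·t_res) = [73.1 × 985 × 2322] / [4582 × 111.26] = 327.961 s⁻²
γ̇_max = sqrt(327.961) = 18.1097 s⁻¹
Solve γ̇ = πDN/h for N: N_max = γ̇_max·h/(π·D) = 18.1097 × 0.00479 / (π × 0.0996) = 0.277228 rev/s = 16.6337 rpm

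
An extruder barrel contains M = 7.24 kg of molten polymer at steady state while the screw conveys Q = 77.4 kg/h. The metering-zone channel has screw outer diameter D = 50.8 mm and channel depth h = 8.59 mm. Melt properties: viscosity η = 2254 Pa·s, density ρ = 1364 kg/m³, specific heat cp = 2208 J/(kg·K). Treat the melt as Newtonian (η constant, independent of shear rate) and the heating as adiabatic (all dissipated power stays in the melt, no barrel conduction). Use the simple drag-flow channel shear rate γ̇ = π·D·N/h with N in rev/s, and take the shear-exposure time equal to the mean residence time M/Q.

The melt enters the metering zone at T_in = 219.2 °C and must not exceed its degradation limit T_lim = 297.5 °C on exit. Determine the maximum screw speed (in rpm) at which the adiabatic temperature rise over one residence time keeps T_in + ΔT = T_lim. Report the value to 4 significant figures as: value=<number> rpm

value=56.92 rpm

Q_s = Q / 3600 = 77.4 / 3600 = 0.0215 kg/s
t_res = M / Q_s = 7.24 / 0.0215 = 336.744 s
D = 50.8 mm = 0.0508 m;  h = 8.59 mm = 0.00859 m
ΔT_a = T_lim − T_in = 297.5 − 219.2 = 78.3 K
γ̇_max² = ΔT_a·ρ·cp/(η·t_res) = 78.3·1364·2208/(2254·336.744) = 310.686 s⁻²
γ̇_max = sqrt(310.686) = 17.6263 s⁻¹
N_max = γ̇_max h / (πD) = 17.6263·0.00859/(π·0.0508) = 0.948725 rev/s → ×60 = 56.9235 rpm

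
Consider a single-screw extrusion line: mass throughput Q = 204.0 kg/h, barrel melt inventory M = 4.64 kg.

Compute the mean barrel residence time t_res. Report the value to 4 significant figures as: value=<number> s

Q_s = Q / 3600 = 204.0 / 3600 = 0.0566667 kg/s
t_res = M / Q_s = 4.64 ÷ 0.0566667 = 81.8824 s

value=81.88 s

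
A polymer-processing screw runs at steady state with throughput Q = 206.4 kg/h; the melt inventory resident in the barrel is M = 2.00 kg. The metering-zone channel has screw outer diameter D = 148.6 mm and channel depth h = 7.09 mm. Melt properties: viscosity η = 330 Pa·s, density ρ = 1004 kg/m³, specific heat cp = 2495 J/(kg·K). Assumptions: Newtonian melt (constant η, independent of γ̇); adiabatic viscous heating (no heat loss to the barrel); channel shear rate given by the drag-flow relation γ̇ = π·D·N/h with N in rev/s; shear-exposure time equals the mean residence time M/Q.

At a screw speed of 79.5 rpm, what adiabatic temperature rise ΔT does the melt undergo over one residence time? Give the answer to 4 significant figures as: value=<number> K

Convert throughput: Q = 206.4 kg/h = 206.4/3600 = 0.0573333 kg/s
Mean residence time: t_res = M/Q_s = 2.00 kg / 0.0573333 kg/s = 34.8837 s
D = 148.6 mm = 0.1486 m;  h = 7.09 mm = 0.00709 m;  N = 79.5 rpm / 60 = 1.325 rev/s
Shear rate: γ̇ = πDN/h = π·0.1486·1.325/0.00709 = 87.2446 s⁻¹
ΔT = η·γ̇²·t_res / (ρ·cp) = 330 · (87.2446)² · 34.8837 / (1004 · 2495) = 34.9791 K

value=34.98 K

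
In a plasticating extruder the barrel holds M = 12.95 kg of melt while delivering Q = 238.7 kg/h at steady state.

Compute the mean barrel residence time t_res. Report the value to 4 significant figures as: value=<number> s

value=195.3 s

Convert throughput: Q = 238.7 kg/h = 238.7/3600 = 0.0663056 kg/s
t_res = M / Q_s = 12.95 / 0.0663056 = 195.308 s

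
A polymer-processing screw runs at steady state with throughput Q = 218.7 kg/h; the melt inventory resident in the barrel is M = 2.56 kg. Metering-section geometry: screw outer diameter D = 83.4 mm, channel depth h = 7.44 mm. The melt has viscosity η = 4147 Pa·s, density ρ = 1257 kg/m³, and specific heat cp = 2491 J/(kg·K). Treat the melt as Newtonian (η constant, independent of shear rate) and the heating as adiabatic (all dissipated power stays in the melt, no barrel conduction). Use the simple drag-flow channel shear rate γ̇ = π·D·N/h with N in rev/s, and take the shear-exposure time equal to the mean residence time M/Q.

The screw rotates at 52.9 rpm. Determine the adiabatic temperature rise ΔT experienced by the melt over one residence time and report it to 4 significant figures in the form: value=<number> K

value=53.80 K

Q_s = Q / 3600 = 218.7 / 3600 = 0.06075 kg/s
Mean residence time: t_res = M/Q_s = 2.56 kg / 0.06075 kg/s = 42.1399 s
Geometry in metres: D = 83.4 mm → 0.0834 m, h = 7.44 mm → 0.00744 m; screw speed N = 52.9 rpm = 0.881667 rev/s
γ̇ = π D N / h = (π)(0.0834)(0.881667) / 0.00744 = 31.049 s⁻¹
ΔT = η·γ̇²·t_res / (ρ·cp) = 4147 · (31.049)² · 42.1399 / (1257 · 2491) = 53.8039 K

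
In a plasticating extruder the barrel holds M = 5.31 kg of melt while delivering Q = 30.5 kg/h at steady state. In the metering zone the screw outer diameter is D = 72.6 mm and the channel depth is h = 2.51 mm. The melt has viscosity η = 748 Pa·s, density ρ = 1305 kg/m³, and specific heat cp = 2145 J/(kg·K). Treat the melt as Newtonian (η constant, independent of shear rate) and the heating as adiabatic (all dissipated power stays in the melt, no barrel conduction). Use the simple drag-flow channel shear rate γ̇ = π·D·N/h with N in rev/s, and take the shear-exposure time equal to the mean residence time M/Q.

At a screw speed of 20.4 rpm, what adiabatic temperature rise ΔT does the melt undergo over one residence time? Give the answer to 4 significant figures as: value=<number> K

Convert throughput: Q = 30.5 kg/h = 30.5/3600 = 0.00847222 kg/s
t_res = M / Q_s = 5.31 / 0.00847222 = 626.754 s
D = 72.6 mm = 0.0726 m;  h = 2.51 mm = 0.00251 m;  N = 20.4 rpm / 60 = 0.34 rev/s
γ̇ = π·D·N / h = π · 0.0726 · 0.34 / 0.00251 = 30.8952 s⁻¹
ΔT = η·γ̇²·t_res/(ρ·cp) = [748 × 30.8952² × 626.754] / [1305 × 2145] = 159.862 K

value=159.9 K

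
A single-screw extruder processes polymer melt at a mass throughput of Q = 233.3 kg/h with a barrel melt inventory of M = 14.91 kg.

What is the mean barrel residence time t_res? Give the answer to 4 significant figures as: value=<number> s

value=230.1 s

Convert throughput: Q = 233.3 kg/h = 233.3/3600 = 0.0648056 kg/s
t_res = M / Q_s = 14.91 / 0.0648056 = 230.073 s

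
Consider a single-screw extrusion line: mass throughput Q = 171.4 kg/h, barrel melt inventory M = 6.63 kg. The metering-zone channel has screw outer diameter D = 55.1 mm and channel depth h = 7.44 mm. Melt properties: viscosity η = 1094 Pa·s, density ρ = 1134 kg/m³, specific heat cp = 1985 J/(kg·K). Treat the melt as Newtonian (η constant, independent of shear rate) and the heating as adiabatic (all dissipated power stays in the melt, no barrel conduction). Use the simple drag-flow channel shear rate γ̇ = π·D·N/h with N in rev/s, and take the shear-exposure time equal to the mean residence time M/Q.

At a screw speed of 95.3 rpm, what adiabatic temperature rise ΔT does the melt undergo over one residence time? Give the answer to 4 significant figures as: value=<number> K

Convert throughput: Q = 171.4 kg/h = 171.4/3600 = 0.0476111 kg/s
t_res = M / Q_s = 6.63 / 0.0476111 = 139.253 s
Geometry in metres: D = 55.1 mm → 0.0551 m, h = 7.44 mm → 0.00744 m; screw speed N = 95.3 rpm = 1.58833 rev/s
γ̇ = π D N / h = (π)(0.0551)(1.58833) / 0.00744 = 36.9547 s⁻¹
ΔT = η·γ̇²·t_res / (ρ·cp) = 1094 · (36.9547)² · 139.253 / (1134 · 1985) = 92.425 K

value=92.42 K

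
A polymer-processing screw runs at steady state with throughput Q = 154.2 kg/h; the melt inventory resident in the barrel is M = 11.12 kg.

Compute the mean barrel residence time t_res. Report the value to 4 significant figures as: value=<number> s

Q_s = Q / 3600 = 154.2 / 3600 = 0.0428333 kg/s
t_res = M / Q_s = 11.12 / 0.0428333 = 259.611 s

value=259.6 s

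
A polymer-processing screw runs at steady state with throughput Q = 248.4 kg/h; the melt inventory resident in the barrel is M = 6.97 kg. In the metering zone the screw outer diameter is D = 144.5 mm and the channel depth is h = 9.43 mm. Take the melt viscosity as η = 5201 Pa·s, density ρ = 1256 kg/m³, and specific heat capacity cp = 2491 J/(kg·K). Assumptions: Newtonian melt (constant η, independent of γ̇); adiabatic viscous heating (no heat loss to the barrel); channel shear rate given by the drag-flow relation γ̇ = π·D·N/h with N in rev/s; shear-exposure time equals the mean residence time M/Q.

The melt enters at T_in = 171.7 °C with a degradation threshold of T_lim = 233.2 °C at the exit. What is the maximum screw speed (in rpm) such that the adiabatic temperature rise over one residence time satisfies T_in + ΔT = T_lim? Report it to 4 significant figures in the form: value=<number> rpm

value=23.85 rpm

Convert throughput: Q = 248.4 kg/h = 248.4/3600 = 0.069 kg/s
Mean residence time: t_res = M/Q_s = 6.97 kg / 0.069 kg/s = 101.014 s
D = 144.5 mm = 0.1445 m;  h = 9.43 mm = 0.00943 m
Allowable rise: ΔT_a = T_lim − T_in = 233.2 − 171.7 = 61.5 K
γ̇_max² = ΔT_a·ρ·cp / (η·t_res) = [61.5 × 1256 × 2491] / [5201 × 101.014] = 366.242 s⁻²
γ̇_max = sqrt(366.242) = 19.1374 s⁻¹
N_max = γ̇_max h / (πD) = 19.1374·0.00943/(π·0.1445) = 0.397537 rev/s → ×60 = 23.8522 rpm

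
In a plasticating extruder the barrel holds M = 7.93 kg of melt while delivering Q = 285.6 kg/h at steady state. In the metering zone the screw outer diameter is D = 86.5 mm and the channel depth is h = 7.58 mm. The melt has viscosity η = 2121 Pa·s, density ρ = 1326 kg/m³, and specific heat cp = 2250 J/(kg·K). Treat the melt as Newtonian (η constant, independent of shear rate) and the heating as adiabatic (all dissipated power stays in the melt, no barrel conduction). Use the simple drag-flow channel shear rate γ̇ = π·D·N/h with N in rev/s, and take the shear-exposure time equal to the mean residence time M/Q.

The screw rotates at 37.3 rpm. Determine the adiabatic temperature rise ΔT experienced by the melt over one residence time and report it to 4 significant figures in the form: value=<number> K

Throughput in SI: Q_s = 285.6 kg/h ÷ 3600 s/h = 0.0793333 kg/s
Mean residence time: t_res = M/Q_s = 7.93 kg / 0.0793333 kg/s = 99.958 s
D = 86.5 mm = 0.0865 m;  h = 7.58 mm = 0.00758 m;  N = 37.3 rpm / 60 = 0.621667 rev/s
Shear rate: γ̇ = πDN/h = π·0.0865·0.621667/0.00758 = 22.2871 s⁻¹
ΔT = η·γ̇²·t_res/(ρ·cp) = [2121 × 22.2871² × 99.958] / [1326 × 2250] = 35.2972 K

value=35.30 K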